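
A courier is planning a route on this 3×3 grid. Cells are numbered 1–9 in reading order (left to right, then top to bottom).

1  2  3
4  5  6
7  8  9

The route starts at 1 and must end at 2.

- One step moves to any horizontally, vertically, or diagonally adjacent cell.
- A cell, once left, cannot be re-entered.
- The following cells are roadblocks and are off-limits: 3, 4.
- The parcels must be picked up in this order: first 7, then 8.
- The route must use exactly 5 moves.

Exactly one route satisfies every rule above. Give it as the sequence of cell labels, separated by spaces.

1 5 7 8 6 2

The waypoints must appear in the order 7, 8, with no cell reused.
Route from 1: down-right to 5, down-left to 7, right to 8, up-right to 6, up-left to 2 — 5 moves in all.
Check: order respected (7 at step 2, 8 at step 3); 5 moves as required.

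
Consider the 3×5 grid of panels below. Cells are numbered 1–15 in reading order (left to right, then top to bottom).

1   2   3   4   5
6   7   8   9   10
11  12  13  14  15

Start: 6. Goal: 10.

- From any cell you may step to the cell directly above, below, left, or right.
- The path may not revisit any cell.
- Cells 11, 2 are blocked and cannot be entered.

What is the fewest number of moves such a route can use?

4

The Manhattan distance from 6 to 10 is |2−2| + |1−5| = 4, so at least 4 moves are needed.
A route of 4 moves achieves this: 6 → 7 → 8 → 9 → 10.
Since 4 matches the lower bound, it is optimal.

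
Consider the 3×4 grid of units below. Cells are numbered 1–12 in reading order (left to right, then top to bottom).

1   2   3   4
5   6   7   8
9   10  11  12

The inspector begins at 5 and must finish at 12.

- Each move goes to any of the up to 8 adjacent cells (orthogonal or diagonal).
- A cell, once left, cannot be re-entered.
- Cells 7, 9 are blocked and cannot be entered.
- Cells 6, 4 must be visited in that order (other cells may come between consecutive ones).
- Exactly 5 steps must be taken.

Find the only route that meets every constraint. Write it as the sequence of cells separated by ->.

The waypoints must appear in the order 6, 4, with no cell reused.
Route from 5: right 1 to 6, up-right 1 to 3, right 1 to 4, down 2 to 12 — 5 moves in all.
Check: order respected (6 at step 1, 4 at step 3); 5 moves as required.

5 -> 6 -> 3 -> 4 -> 8 -> 12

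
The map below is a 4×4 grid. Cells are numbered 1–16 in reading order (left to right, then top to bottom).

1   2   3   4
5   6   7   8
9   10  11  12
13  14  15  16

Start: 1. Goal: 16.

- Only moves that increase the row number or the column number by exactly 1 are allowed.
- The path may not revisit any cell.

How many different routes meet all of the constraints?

20

A right/down-only route from 1 to 16 makes exactly 3 down-moves and 3 right-moves in some order.
With no other constraints that would be C(6,3) = 20 routes.
That gives 20 routes.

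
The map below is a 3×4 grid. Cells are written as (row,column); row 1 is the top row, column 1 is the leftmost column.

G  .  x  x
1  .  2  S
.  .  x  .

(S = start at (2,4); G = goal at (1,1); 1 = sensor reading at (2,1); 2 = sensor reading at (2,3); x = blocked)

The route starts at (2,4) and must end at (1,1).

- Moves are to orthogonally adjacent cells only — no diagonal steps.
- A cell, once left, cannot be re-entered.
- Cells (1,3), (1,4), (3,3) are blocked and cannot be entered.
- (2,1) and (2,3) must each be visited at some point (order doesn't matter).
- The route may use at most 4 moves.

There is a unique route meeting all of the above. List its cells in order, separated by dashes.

(2,4) - (2,3) - (2,2) - (2,1) - (1,1)

The budget equals the shortest possible length, so every move has to be on a shortest route through the required cells.
Route from (2,4): 3× left (reaching (2,1)), up to (1,1) — 4 moves in all.
Check: all required cells visited; 4 ≤ 4 moves.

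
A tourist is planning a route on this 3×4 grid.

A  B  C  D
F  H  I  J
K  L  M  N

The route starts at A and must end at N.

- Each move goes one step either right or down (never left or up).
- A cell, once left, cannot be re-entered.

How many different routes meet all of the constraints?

A right/down-only route from A to N makes exactly 2 down-moves and 3 right-moves in some order.
With no other constraints that would be C(5,2) = 10 routes.
That gives 10 routes.

10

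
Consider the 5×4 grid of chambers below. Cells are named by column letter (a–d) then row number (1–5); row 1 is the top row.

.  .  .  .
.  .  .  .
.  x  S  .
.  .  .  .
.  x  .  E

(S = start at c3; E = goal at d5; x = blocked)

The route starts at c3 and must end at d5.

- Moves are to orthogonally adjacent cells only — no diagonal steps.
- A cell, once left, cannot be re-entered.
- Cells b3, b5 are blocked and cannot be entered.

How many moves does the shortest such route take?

The Manhattan distance from c3 to d5 is |3−5| + |3−4| = 3, so at least 3 moves are needed.
A route of 3 moves achieves this: c3 → c4 → c5 → d5.
Since 3 matches the lower bound, it is optimal.

3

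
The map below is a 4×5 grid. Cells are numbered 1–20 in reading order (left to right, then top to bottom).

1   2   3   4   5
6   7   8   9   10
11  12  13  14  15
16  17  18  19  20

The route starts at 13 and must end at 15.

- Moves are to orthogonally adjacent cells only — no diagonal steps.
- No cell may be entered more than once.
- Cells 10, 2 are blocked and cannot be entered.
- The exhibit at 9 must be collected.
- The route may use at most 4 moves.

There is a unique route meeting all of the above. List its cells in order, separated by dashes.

The 4-move cap with required stops at 9 leaves no slack for detours.
Route from 13: up 1 to 8, right 1 to 9, down 1 to 14, right 1 to 15 — 4 moves in all.
Check: all required cells visited; 4 ≤ 4 moves.

13 - 8 - 9 - 14 - 15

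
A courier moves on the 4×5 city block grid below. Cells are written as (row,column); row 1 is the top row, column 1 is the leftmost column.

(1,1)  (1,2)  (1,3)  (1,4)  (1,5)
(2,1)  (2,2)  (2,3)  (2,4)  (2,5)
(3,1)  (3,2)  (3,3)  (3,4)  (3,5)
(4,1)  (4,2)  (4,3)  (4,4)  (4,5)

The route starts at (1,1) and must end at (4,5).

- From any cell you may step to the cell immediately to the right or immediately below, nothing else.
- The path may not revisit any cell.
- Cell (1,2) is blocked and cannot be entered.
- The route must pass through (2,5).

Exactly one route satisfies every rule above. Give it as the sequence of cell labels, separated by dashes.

Moves only go right or down, so the column and row indices never decrease.
Route from (1,1): down to (2,1), 4× right (reaching (2,5)), 2× down (reaching (4,5)) — 7 moves in all.
Check: all required cells visited.

(1,1) - (2,1) - (2,2) - (2,3) - (2,4) - (2,5) - (3,5) - (4,5)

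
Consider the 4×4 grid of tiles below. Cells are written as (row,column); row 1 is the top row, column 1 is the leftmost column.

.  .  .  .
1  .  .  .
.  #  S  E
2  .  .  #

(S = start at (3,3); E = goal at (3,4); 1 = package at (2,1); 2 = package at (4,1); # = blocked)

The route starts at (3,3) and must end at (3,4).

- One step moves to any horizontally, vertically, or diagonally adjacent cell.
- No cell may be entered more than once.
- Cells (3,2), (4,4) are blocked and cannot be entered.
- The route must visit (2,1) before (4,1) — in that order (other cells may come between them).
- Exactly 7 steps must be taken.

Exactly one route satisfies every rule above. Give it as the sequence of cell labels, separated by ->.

The waypoints must appear in the order (2,1), (4,1), with no cell reused.
Route from (3,3): up-left to (2,2), left to (2,1), 2× down (reaching (4,1)), 2× right (reaching (4,3)), up-right to (3,4) — 7 moves in all.
Check: order respected (1 at step 2, 2 at step 4); 7 moves as required.

(3,3) -> (2,2) -> (2,1) -> (3,1) -> (4,1) -> (4,2) -> (4,3) -> (3,4)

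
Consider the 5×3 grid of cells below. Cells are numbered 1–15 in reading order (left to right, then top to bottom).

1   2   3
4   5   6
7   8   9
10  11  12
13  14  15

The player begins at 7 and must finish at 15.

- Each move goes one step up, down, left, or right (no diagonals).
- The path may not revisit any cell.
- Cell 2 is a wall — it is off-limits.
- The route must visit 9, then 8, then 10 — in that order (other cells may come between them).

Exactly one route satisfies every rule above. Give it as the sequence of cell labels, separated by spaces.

The waypoints must appear in the order 9, 8, 10, with no cell reused.
Route from 7: up to 4, 2× right (reaching 6), down to 9, left to 8, down to 11, left to 10, down to 13, 2× right (reaching 15) — 10 moves in all.
Check: order respected (9 at step 4, 8 at step 5, 10 at step 7).

7 4 5 6 9 8 11 10 13 14 15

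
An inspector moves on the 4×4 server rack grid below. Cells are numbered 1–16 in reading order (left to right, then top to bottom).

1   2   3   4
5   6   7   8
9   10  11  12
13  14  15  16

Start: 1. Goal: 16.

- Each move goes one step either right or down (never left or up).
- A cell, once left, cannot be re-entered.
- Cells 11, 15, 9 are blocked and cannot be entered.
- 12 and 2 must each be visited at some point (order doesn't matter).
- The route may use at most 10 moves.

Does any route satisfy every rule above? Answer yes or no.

One route that works: 1 → 2 → 6 → 7 → 8 → 12 → 16.

yes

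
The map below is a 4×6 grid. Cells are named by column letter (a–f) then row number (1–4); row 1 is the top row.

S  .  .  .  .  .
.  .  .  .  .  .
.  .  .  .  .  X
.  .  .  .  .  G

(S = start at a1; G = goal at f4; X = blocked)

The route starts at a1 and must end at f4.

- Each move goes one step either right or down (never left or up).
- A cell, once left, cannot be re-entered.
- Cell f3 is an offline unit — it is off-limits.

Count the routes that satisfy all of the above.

A right/down-only route from a1 to f4 makes exactly 3 down-moves and 5 right-moves in some order.
With no other constraints that would be C(8,3) = 56 routes.
Subtract routes through each blocked cell (inclusion–exclusion for overlaps): − through f3: 21 → 35.
That gives 35 routes.

35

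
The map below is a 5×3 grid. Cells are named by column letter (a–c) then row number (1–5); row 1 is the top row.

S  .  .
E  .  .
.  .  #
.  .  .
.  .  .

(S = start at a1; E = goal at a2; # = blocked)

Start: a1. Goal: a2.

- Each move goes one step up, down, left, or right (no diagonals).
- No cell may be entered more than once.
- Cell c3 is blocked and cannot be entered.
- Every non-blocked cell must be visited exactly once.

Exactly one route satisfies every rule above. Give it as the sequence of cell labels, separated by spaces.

Need to visit all 14 open cells exactly once, starting at a1 and ending at a2.
Route from a1: 2× right (reaching c1), down to c2, left to b2, 2× down (reaching b4), right to c4, down to c5, 2× left (reaching a5), 3× up (reaching a2) — 13 moves in all.
Check: all 14 open cells covered.

a1 b1 c1 c2 b2 b3 b4 c4 c5 b5 a5 a4 a3 a2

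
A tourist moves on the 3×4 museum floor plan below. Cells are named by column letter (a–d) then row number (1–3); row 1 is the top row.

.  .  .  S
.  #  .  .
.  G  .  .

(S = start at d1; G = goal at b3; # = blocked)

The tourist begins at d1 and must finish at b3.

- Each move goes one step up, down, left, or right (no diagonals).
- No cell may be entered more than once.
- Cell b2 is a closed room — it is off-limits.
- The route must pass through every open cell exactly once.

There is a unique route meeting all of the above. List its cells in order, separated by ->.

Need to visit all 11 open cells exactly once, starting at d1 and ending at b3.
Cell a3 has only two open neighbours (a2 and b3), so the path must pass straight through it: one of those is the cell it's entered from and the other is where it exits.
Route from d1: 2× down (reaching d3), left to c3, 2× up (reaching c1), 2× left (reaching a1), 2× down (reaching a3), right to b3 — 10 moves in all.
Check: all 11 open cells covered.

d1 -> d2 -> d3 -> c3 -> c2 -> c1 -> b1 -> a1 -> a2 -> a3 -> b3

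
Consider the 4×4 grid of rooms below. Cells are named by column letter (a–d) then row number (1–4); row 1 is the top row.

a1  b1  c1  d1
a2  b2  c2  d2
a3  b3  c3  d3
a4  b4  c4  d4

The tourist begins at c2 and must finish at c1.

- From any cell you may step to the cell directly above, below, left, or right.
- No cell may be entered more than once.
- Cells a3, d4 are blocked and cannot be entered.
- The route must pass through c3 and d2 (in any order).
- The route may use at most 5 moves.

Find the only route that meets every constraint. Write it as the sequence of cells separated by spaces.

The budget equals the shortest possible length, so every move has to be on a shortest route through the required cells.
Route from c2: down to c3, right to d3, 2× up (reaching d1), left to c1 — 5 moves in all.
Check: all required cells visited; 5 ≤ 5 moves.

c2 c3 d3 d2 d1 c1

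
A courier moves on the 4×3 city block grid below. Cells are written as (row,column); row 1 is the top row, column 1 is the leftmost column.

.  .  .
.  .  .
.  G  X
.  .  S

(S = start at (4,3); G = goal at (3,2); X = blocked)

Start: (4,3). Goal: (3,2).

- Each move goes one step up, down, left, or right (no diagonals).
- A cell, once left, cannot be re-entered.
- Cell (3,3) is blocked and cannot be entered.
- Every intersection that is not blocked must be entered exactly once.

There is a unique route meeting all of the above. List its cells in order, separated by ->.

(4,3) -> (4,2) -> (4,1) -> (3,1) -> (2,1) -> (1,1) -> (1,2) -> (1,3) -> (2,3) -> (2,2) -> (3,2)

Need to visit all 11 open cells exactly once, starting at (4,3) and ending at (3,2).
Cell (4,1) has only two open neighbours ((3,1) and (4,2)), so the path must pass straight through it: one of those is the cell it's entered from and the other is where it exits.
Route from (4,3): 2× left (reaching (4,1)), 3× up (reaching (1,1)), 2× right (reaching (1,3)), down to (2,3), left to (2,2), down to (3,2) — 10 moves in all.
Check: all 11 open cells covered.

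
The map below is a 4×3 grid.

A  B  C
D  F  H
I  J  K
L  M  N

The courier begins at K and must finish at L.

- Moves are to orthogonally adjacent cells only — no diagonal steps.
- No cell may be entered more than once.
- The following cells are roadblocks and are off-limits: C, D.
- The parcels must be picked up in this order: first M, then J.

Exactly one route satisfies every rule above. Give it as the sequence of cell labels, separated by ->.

The waypoints must appear in the order M, J, with no cell reused.
Route from K: down 1 to N, left 1 to M, up 1 to J, left 1 to I, down 1 to L — 5 moves in all.
Check: order respected (M at step 2, J at step 3).

K -> N -> M -> J -> I -> L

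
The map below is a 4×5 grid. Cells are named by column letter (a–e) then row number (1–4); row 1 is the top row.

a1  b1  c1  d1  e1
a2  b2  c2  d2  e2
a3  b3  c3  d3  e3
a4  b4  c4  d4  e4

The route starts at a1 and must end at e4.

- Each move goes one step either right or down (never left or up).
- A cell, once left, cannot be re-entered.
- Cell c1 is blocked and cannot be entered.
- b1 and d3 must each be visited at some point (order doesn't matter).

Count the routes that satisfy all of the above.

A right/down-only route from a1 to e4 makes exactly 3 down-moves and 4 right-moves in some order.
With no other constraints that would be C(7,3) = 35 routes.
A monotone route can only reach the required cells in the order b1, d3, so split there and multiply the segment counts (each segment already excludes blocked cells): a1→b1: 1; b1→d3: 3; d3→e4: 2; product = 6.
That gives 6 routes.

6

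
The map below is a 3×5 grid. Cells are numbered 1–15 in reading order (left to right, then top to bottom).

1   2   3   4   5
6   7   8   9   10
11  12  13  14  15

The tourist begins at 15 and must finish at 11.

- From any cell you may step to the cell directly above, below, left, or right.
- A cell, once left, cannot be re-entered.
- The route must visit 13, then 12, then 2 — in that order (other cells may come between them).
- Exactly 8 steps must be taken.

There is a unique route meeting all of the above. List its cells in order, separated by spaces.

The waypoints must appear in the order 13, 12, 2, with no cell reused.
Route from 15: left 3 to 12, up 2 to 2, left 1 to 1, down 2 to 11 — 8 moves in all.
Check: order respected (13 at step 2, 12 at step 3, 2 at step 5); 8 moves as required.

15 14 13 12 7 2 1 6 11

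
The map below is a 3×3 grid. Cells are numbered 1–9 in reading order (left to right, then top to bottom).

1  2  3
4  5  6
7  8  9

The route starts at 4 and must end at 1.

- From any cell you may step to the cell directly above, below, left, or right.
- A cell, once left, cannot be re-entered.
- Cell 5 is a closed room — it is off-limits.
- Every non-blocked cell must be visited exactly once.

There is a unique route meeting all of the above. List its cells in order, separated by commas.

4, 7, 8, 9, 6, 3, 2, 1

Need to visit all 8 open cells exactly once, starting at 4 and ending at 1.
Route from 4: down to 7, 2× right (reaching 9), 2× up (reaching 3), 2× left (reaching 1) — 7 moves in all.
Check: all 8 open cells covered.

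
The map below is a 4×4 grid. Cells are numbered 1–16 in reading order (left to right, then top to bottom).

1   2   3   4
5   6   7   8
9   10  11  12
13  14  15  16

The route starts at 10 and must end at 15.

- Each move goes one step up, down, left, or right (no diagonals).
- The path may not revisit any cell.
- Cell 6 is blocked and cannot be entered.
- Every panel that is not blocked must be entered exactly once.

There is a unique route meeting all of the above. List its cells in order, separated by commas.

Need to visit all 15 open cells exactly once, starting at 10 and ending at 15.
Route from 10: down 1 to 14, left 1 to 13, up 3 to 1, right 3 to 4, down 1 to 8, left 1 to 7, down 1 to 11, right 1 to 12, down 1 to 16, left 1 to 15 — 14 moves in all.
Check: all 15 open cells covered.

10, 14, 13, 9, 5, 1, 2, 3, 4, 8, 7, 11, 12, 16, 15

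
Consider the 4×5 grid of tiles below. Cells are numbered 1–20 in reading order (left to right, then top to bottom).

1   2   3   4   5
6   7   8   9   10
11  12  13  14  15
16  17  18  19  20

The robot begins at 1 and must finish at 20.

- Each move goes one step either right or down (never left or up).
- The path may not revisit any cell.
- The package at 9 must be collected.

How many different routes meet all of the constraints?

12

A right/down-only route from 1 to 20 makes exactly 3 down-moves and 4 right-moves in some order.
With no other constraints that would be C(7,3) = 35 routes.
Split at 9 and multiply the segment counts: 1→9: 4; 9→20: 3; product = 12.
That gives 12 routes.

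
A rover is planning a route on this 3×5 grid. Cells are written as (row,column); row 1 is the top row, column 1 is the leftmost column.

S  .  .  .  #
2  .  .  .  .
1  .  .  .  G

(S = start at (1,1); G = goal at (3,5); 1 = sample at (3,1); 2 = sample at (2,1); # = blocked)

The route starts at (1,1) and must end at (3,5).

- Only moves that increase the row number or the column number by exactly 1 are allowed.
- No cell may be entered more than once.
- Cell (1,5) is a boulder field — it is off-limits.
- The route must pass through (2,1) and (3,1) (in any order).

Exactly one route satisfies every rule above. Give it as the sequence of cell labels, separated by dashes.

(1,1) - (2,1) - (3,1) - (3,2) - (3,3) - (3,4) - (3,5)

Moves only go right or down, so the column and row indices never decrease.
Route from (1,1): 2× down (reaching (3,1)), 4× right (reaching (3,5)) — 6 moves in all.
Check: all required cells visited.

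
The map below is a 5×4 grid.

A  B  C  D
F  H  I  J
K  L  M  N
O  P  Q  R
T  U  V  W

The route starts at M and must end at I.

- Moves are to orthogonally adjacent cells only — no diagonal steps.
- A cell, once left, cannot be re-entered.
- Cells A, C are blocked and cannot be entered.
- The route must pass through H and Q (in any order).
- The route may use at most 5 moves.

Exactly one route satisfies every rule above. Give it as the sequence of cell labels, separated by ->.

The 5-move cap with required stops at H, Q leaves no slack for detours.
Route from M: down to Q, left to P, 2× up (reaching H), right to I — 5 moves in all.
Check: all required cells visited; 5 ≤ 5 moves.

M -> Q -> P -> L -> H -> I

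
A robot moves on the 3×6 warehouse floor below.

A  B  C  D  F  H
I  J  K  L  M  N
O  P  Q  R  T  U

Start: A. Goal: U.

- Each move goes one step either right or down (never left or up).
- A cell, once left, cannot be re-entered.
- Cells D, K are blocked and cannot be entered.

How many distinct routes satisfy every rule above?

3

A right/down-only route from A to U makes exactly 2 down-moves and 5 right-moves in some order.
With no other constraints that would be C(7,2) = 21 routes.
Subtract routes through each blocked cell (inclusion–exclusion for overlaps): − through D: 6 − through K: 12 → 3.
That gives 3 routes.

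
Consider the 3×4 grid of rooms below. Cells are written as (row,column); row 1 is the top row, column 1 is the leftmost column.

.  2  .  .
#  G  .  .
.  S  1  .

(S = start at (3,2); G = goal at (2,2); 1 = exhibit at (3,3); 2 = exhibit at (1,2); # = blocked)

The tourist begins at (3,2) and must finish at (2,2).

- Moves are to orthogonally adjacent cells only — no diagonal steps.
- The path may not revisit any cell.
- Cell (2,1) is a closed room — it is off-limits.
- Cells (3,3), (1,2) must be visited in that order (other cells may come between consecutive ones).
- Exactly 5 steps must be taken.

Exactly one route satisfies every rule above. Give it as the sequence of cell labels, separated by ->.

(3,2) -> (3,3) -> (2,3) -> (1,3) -> (1,2) -> (2,2)

The waypoints must appear in the order (3,3), (1,2), with no cell reused.
Route from (3,2): right to (3,3), 2× up (reaching (1,3)), left to (1,2), down to (2,2) — 5 moves in all.
Check: order respected (1 at step 1, 2 at step 4); 5 moves as required.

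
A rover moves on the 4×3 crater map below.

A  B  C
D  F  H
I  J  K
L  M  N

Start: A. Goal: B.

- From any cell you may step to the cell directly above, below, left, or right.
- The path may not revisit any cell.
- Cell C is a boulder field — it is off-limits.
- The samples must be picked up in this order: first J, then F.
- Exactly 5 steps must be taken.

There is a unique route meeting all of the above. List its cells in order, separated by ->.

The waypoints must appear in the order J, F, with no cell reused.
Route from A: down 2 to I, right 1 to J, up 2 to B — 5 moves in all.
Check: order respected (J at step 3, F at step 4); 5 moves as required.

A -> D -> I -> J -> F -> B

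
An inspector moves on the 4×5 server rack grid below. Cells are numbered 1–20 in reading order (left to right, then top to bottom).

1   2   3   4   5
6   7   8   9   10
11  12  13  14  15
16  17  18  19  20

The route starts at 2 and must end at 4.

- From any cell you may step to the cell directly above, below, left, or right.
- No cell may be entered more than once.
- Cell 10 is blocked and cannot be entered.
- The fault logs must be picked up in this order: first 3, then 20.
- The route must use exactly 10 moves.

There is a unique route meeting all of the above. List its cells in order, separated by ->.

The waypoints must appear in the order 3, 20, with no cell reused.
Route from 2: right to 3, 3× down (reaching 18), 2× right (reaching 20), up to 15, left to 14, 2× up (reaching 4) — 10 moves in all.
Check: order respected (3 at step 1, 20 at step 6); 10 moves as required.

2 -> 3 -> 8 -> 13 -> 18 -> 19 -> 20 -> 15 -> 14 -> 9 -> 4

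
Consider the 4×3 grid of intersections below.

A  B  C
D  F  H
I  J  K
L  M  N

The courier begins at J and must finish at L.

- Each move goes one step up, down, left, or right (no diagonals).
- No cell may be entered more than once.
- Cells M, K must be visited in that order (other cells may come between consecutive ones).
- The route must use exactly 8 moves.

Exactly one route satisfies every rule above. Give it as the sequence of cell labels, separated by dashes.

The waypoints must appear in the order M, K, with no cell reused.
Route from J: down to M, right to N, 2× up (reaching H), 2× left (reaching D), 2× down (reaching L) — 8 moves in all.
Check: order respected (M at step 1, K at step 3); 8 moves as required.

J - M - N - K - H - F - D - I - L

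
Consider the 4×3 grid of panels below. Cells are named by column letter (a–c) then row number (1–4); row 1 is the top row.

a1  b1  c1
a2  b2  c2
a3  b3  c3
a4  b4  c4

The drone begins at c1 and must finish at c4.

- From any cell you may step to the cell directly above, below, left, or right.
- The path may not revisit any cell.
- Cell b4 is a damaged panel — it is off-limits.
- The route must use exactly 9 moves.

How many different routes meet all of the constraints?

2

Need simple routes of exactly 9 moves from c1 to c4 (Manhattan distance 3, so 3 moves are spent on a detour and 3 undoing it).
Enumerating: c1 c2 b2 b1 a1 a2 a3 b3 c3 c4 | c1 b1 a1 a2 a3 b3 b2 c2 c3 c4.
That gives 2 routes.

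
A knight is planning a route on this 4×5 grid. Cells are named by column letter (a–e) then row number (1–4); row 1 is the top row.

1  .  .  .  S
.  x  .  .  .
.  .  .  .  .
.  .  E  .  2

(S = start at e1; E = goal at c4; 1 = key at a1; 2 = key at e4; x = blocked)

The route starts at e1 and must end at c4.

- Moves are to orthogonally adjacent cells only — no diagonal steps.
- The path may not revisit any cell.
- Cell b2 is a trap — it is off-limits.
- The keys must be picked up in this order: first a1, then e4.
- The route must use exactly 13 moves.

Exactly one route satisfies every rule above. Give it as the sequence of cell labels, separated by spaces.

e1 d1 c1 b1 a1 a2 a3 b3 c3 d3 e3 e4 d4 c4

The waypoints must appear in the order a1, e4, with no cell reused.
Route from e1: left 4 to a1, down 2 to a3, right 4 to e3, down 1 to e4, left 2 to c4 — 13 moves in all.
Check: order respected (1 at step 4, 2 at step 11); 13 moves as required.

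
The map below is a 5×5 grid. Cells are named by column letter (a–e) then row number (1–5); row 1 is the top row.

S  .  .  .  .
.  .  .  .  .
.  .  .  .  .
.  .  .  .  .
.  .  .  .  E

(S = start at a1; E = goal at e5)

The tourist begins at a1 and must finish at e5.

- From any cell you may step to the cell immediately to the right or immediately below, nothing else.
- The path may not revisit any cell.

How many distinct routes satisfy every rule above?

70

A right/down-only route from a1 to e5 makes exactly 4 down-moves and 4 right-moves in some order.
With no other constraints that would be C(8,4) = 70 routes.
That gives 70 routes.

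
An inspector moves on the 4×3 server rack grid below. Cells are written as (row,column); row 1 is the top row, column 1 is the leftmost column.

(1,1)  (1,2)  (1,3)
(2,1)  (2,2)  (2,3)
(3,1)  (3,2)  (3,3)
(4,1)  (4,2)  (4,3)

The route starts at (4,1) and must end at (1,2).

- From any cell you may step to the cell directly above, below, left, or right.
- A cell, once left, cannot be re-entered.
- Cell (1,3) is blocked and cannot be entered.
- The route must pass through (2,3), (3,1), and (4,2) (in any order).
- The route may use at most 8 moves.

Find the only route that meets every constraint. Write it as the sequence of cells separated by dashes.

The 8-move cap with required stops at (2,3), (3,1), (4,2) leaves no slack for detours.
Route from (4,1): up 1 to (3,1), right 1 to (3,2), down 1 to (4,2), right 1 to (4,3), up 2 to (2,3), left 1 to (2,2), up 1 to (1,2) — 8 moves in all.
Check: all required cells visited; 8 ≤ 8 moves.

(4,1) - (3,1) - (3,2) - (4,2) - (4,3) - (3,3) - (2,3) - (2,2) - (1,2)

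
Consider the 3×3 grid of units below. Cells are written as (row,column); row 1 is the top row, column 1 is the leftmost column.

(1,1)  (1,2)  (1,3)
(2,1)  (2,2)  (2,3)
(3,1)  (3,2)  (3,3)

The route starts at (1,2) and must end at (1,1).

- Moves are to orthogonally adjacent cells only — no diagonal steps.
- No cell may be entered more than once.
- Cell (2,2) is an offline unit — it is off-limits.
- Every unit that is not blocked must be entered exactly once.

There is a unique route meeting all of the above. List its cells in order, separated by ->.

(1,2) -> (1,3) -> (2,3) -> (3,3) -> (3,2) -> (3,1) -> (2,1) -> (1,1)

Need to visit all 8 open cells exactly once, starting at (1,2) and ending at (1,1).
Cell (3,1) has only two open neighbours ((2,1) and (3,2)), so the path must pass straight through it: one of those is the cell it's entered from and the other is where it exits.
Route from (1,2): right 1 to (1,3), down 2 to (3,3), left 2 to (3,1), up 2 to (1,1) — 7 moves in all.
Check: all 8 open cells covered.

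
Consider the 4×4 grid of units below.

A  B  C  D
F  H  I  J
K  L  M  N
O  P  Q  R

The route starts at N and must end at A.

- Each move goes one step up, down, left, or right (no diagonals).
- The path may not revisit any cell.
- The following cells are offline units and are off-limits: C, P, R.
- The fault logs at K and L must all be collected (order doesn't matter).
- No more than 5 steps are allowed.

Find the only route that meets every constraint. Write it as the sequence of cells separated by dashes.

Any route must reach K and L and still end at A within 5 moves, so the order of the required stops is forced.
Route from N: left 3 to K, up 2 to A — 5 moves in all.
Check: all required cells visited; 5 ≤ 5 moves.

N - M - L - K - F - A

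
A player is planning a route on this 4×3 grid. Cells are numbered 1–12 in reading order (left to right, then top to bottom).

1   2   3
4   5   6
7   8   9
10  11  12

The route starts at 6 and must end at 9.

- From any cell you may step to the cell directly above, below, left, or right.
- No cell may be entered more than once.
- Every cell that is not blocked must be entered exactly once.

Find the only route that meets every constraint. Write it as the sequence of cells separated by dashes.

Need to visit all 12 open cells exactly once, starting at 6 and ending at 9.
Cell 10 has only two open neighbours (7 and 11), so the path must pass straight through it: one of those is the cell it's entered from and the other is where it exits.
Route from 6: up to 3, 2× left (reaching 1), down to 4, right to 5, down to 8, left to 7, down to 10, 2× right (reaching 12), up to 9 — 11 moves in all.
Check: all 12 open cells covered.

6 - 3 - 2 - 1 - 4 - 5 - 8 - 7 - 10 - 11 - 12 - 9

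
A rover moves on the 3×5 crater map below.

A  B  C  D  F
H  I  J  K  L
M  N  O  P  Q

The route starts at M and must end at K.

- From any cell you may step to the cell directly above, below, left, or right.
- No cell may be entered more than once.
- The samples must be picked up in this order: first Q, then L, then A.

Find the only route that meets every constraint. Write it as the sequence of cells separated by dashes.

The waypoints must appear in the order Q, L, A, with no cell reused.
Route from M: 4× right (reaching Q), 2× up (reaching F), 4× left (reaching A), down to H, 3× right (reaching K) — 14 moves in all.
Check: order respected (Q at step 4, L at step 5, A at step 10).

M - N - O - P - Q - L - F - D - C - B - A - H - I - J - K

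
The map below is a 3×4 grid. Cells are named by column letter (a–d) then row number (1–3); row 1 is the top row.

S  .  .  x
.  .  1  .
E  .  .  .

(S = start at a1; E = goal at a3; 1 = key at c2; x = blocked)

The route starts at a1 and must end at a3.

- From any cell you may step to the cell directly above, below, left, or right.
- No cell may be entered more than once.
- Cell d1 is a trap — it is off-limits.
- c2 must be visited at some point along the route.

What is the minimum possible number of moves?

Any route passes through c2 somewhere between a1 and a3. Summing Manhattan distances along the two legs (a1 → c2 → a3) gives a lower bound of 3 + 3 = 6 moves.
A route of 6 moves achieves this: a1 → a2 → b2 → c2 → c3 → b3 → a3.
Since 6 matches the lower bound, it is optimal.

6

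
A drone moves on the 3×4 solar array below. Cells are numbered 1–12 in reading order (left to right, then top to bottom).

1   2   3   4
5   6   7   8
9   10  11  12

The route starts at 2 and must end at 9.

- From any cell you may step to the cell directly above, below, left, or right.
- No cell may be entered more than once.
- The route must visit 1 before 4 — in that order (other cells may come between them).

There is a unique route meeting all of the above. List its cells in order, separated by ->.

2 -> 1 -> 5 -> 6 -> 7 -> 3 -> 4 -> 8 -> 12 -> 11 -> 10 -> 9

The waypoints must appear in the order 1, 4, with no cell reused.
Route from 2: left 1 to 1, down 1 to 5, right 2 to 7, up 1 to 3, right 1 to 4, down 2 to 12, left 3 to 9 — 11 moves in all.
Check: order respected (1 at step 1, 4 at step 6).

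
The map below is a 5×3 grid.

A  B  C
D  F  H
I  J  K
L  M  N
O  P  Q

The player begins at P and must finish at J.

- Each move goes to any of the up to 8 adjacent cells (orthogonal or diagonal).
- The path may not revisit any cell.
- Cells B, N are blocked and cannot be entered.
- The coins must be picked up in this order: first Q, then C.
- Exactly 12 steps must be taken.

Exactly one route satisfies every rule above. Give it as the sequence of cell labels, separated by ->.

P -> Q -> M -> O -> L -> I -> D -> A -> F -> C -> H -> K -> J

The waypoints must appear in the order Q, C, with no cell reused.
Route from P: right 1 to Q, up-left 1 to M, down-left 1 to O, up 4 to A, down-right 1 to F, up-right 1 to C, down 2 to K, left 1 to J — 12 moves in all.
Check: order respected (Q at step 1, C at step 9); 12 moves as required.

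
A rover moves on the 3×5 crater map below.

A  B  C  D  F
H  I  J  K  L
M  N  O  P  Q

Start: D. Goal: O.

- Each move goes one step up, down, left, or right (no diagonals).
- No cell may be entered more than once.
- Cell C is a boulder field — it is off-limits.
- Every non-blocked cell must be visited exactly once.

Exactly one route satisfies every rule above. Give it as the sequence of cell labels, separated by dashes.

Need to visit all 14 open cells exactly once, starting at D and ending at O.
Cell M has only two open neighbours (H and N), so the path must pass straight through it: one of those is the cell it's entered from and the other is where it exits.
Route from D: right to F, 2× down (reaching Q), left to P, up to K, 2× left (reaching I), up to B, left to A, 2× down (reaching M), 2× right (reaching O) — 13 moves in all.
Check: all 14 open cells covered.

D - F - L - Q - P - K - J - I - B - A - H - M - N - O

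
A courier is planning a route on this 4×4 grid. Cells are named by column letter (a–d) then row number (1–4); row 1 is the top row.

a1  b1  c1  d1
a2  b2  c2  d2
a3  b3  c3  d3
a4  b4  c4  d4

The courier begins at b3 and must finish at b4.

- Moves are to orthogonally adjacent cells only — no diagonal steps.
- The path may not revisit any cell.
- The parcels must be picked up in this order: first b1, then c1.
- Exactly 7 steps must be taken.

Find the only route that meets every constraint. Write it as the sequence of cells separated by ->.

The waypoints must appear in the order b1, c1, with no cell reused.
Route from b3: up 2 to b1, right 1 to c1, down 3 to c4, left 1 to b4 — 7 moves in all.
Check: order respected (b1 at step 2, c1 at step 3); 7 moves as required.

b3 -> b2 -> b1 -> c1 -> c2 -> c3 -> c4 -> b4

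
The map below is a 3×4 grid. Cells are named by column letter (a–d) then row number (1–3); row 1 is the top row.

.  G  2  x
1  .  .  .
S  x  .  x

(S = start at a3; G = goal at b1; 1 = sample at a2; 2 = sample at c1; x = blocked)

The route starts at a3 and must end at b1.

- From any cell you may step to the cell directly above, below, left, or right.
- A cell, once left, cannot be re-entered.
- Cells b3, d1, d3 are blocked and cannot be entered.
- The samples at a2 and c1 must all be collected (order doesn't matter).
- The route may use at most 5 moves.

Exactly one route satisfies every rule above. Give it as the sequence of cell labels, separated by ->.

The 5-move cap with required stops at a2, c1 leaves no slack for detours.
Route from a3: up to a2, 2× right (reaching c2), up to c1, left to b1 — 5 moves in all.
Check: all required cells visited; 5 ≤ 5 moves.

a3 -> a2 -> b2 -> c2 -> c1 -> b1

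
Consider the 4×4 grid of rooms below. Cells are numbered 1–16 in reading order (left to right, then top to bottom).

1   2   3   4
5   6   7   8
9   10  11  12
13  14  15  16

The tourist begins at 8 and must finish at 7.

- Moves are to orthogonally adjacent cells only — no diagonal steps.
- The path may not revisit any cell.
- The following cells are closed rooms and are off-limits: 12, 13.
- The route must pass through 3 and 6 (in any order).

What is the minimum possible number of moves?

5

Any route passes through 3 and 6 in some order between 8 and 7. Summing Manhattan distances along each leg and taking the cheapest ordering (8 → 3 → 6 → 7) gives a lower bound of 2 + 2 + 1 = 5 moves.
A route of 5 moves achieves this: 8 → 4 → 3 → 2 → 6 → 7.
Since 5 matches the lower bound, it is optimal.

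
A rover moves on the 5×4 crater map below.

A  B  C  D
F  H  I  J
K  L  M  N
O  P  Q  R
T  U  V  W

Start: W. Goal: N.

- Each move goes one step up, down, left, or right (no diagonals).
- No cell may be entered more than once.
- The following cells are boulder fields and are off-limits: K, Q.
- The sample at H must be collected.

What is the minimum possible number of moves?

Any route passes through H somewhere between W and N. Summing Manhattan distances along the two legs (W → H → N) gives a lower bound of 5 + 3 = 8 moves.
A route of 8 moves achieves this: W → V → U → P → L → H → I → M → N.
Since 8 matches the lower bound, it is optimal.

8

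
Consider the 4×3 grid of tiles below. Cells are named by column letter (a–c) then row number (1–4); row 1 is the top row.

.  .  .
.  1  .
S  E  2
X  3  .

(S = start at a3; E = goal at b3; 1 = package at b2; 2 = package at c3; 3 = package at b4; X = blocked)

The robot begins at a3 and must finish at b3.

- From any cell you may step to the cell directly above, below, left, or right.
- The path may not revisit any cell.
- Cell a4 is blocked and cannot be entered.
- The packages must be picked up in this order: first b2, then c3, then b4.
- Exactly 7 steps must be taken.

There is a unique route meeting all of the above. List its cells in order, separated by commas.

The waypoints must appear in the order b2, c3, b4, with no cell reused.
Route from a3: up to a2, 2× right (reaching c2), 2× down (reaching c4), left to b4, up to b3 — 7 moves in all.
Check: order respected (1 at step 2, 2 at step 4, 3 at step 6); 7 moves as required.

a3, a2, b2, c2, c3, c4, b4, b3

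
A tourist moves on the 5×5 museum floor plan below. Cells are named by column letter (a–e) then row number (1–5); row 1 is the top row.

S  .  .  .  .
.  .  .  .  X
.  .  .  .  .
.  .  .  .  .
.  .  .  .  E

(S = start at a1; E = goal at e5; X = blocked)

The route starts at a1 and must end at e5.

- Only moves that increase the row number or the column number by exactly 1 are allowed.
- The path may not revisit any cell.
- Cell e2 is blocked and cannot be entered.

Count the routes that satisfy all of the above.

A right/down-only route from a1 to e5 makes exactly 4 down-moves and 4 right-moves in some order.
With no other constraints that would be C(8,4) = 70 routes.
Subtract routes through each blocked cell (inclusion–exclusion for overlaps): − through e2: 5 → 65.
That gives 65 routes.

65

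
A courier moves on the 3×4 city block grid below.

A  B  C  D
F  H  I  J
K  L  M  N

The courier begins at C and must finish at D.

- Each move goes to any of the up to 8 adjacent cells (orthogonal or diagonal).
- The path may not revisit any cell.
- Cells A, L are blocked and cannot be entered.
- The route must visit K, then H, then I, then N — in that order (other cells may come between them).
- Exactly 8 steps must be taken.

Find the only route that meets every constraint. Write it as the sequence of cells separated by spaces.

C B F K H I N J D

The waypoints must appear in the order K, H, I, N, with no cell reused.
Route from C: left 1 to B, down-left 1 to F, down 1 to K, up-right 1 to H, right 1 to I, down-right 1 to N, up 2 to D — 8 moves in all.
Check: order respected (K at step 3, H at step 4, I at step 5, N at step 6); 8 moves as required.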